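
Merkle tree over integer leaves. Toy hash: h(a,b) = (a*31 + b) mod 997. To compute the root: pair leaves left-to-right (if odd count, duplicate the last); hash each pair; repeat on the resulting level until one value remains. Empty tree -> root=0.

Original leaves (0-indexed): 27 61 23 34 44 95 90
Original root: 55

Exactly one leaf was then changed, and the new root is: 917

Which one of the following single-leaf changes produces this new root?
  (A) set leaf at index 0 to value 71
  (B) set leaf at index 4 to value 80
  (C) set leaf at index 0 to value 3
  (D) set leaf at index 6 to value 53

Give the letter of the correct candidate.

Answer: C

Derivation:
Original leaves: [27, 61, 23, 34, 44, 95, 90]
Target new root: 917
Try each candidate change and compute the resulting root:
Candidate A: set leaf[0] = 71 -> leaves = [71, 61, 23, 34, 44, 95, 90]
  L0: [71, 61, 23, 34, 44, 95, 90]
  L1: h(71,61)=(71*31+61)%997=268 h(23,34)=(23*31+34)%997=747 h(44,95)=(44*31+95)%997=462 h(90,90)=(90*31+90)%997=886 -> [268, 747, 462, 886]
  L2: h(268,747)=(268*31+747)%997=82 h(462,886)=(462*31+886)%997=253 -> [82, 253]
  L3: h(82,253)=(82*31+253)%997=801 -> [801]
  root = 801 != target 917
Candidate B: set leaf[4] = 80 -> leaves = [27, 61, 23, 34, 80, 95, 90]
  L0: [27, 61, 23, 34, 80, 95, 90]
  L1: h(27,61)=(27*31+61)%997=898 h(23,34)=(23*31+34)%997=747 h(80,95)=(80*31+95)%997=581 h(90,90)=(90*31+90)%997=886 -> [898, 747, 581, 886]
  L2: h(898,747)=(898*31+747)%997=669 h(581,886)=(581*31+886)%997=951 -> [669, 951]
  L3: h(669,951)=(669*31+951)%997=753 -> [753]
  root = 753 != target 917
Candidate C: set leaf[0] = 3 -> leaves = [3, 61, 23, 34, 44, 95, 90]
  L0: [3, 61, 23, 34, 44, 95, 90]
  L1: h(3,61)=(3*31+61)%997=154 h(23,34)=(23*31+34)%997=747 h(44,95)=(44*31+95)%997=462 h(90,90)=(90*31+90)%997=886 -> [154, 747, 462, 886]
  L2: h(154,747)=(154*31+747)%997=536 h(462,886)=(462*31+886)%997=253 -> [536, 253]
  L3: h(536,253)=(536*31+253)%997=917 -> [917]
  root = 917 == target 917  ** MATCH **
Candidate D: set leaf[6] = 53 -> leaves = [27, 61, 23, 34, 44, 95, 53]
  L0: [27, 61, 23, 34, 44, 95, 53]
  L1: h(27,61)=(27*31+61)%997=898 h(23,34)=(23*31+34)%997=747 h(44,95)=(44*31+95)%997=462 h(53,53)=(53*31+53)%997=699 -> [898, 747, 462, 699]
  L2: h(898,747)=(898*31+747)%997=669 h(462,699)=(462*31+699)%997=66 -> [669, 66]
  L3: h(669,66)=(669*31+66)%997=865 -> [865]
  root = 865 != target 917
Candidate C produces the target root.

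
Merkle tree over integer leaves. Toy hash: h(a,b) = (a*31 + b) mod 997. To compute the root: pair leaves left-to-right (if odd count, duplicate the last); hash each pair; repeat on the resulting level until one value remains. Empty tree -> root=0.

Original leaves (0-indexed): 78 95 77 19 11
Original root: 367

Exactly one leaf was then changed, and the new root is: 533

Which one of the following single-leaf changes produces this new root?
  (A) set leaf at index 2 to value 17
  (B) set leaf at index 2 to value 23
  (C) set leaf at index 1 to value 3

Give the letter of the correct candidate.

Original leaves: [78, 95, 77, 19, 11]
Target new root: 533
Try each candidate change and compute the resulting root:
Candidate A: set leaf[2] = 17 -> leaves = [78, 95, 17, 19, 11]
  L0: [78, 95, 17, 19, 11]
  L1: h(78,95)=(78*31+95)%997=519 h(17,19)=(17*31+19)%997=546 h(11,11)=(11*31+11)%997=352 -> [519, 546, 352]
  L2: h(519,546)=(519*31+546)%997=683 h(352,352)=(352*31+352)%997=297 -> [683, 297]
  L3: h(683,297)=(683*31+297)%997=533 -> [533]
  root = 533 == target 533  ** MATCH **
Candidate B: set leaf[2] = 23 -> leaves = [78, 95, 23, 19, 11]
  L0: [78, 95, 23, 19, 11]
  L1: h(78,95)=(78*31+95)%997=519 h(23,19)=(23*31+19)%997=732 h(11,11)=(11*31+11)%997=352 -> [519, 732, 352]
  L2: h(519,732)=(519*31+732)%997=869 h(352,352)=(352*31+352)%997=297 -> [869, 297]
  L3: h(869,297)=(869*31+297)%997=317 -> [317]
  root = 317 != target 533
Candidate C: set leaf[1] = 3 -> leaves = [78, 3, 77, 19, 11]
  L0: [78, 3, 77, 19, 11]
  L1: h(78,3)=(78*31+3)%997=427 h(77,19)=(77*31+19)%997=412 h(11,11)=(11*31+11)%997=352 -> [427, 412, 352]
  L2: h(427,412)=(427*31+412)%997=688 h(352,352)=(352*31+352)%997=297 -> [688, 297]
  L3: h(688,297)=(688*31+297)%997=688 -> [688]
  root = 688 != target 533
Candidate A produces the target root.

Answer: A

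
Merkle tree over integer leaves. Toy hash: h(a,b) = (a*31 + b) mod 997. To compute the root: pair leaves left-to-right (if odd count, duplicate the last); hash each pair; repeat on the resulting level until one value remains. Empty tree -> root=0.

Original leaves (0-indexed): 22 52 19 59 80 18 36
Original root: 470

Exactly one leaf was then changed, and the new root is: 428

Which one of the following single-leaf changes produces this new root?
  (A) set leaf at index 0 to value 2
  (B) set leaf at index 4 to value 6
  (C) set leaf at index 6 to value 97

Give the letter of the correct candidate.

Answer: C

Derivation:
Original leaves: [22, 52, 19, 59, 80, 18, 36]
Target new root: 428
Try each candidate change and compute the resulting root:
Candidate A: set leaf[0] = 2 -> leaves = [2, 52, 19, 59, 80, 18, 36]
  L0: [2, 52, 19, 59, 80, 18, 36]
  L1: h(2,52)=(2*31+52)%997=114 h(19,59)=(19*31+59)%997=648 h(80,18)=(80*31+18)%997=504 h(36,36)=(36*31+36)%997=155 -> [114, 648, 504, 155]
  L2: h(114,648)=(114*31+648)%997=194 h(504,155)=(504*31+155)%997=824 -> [194, 824]
  L3: h(194,824)=(194*31+824)%997=856 -> [856]
  root = 856 != target 428
Candidate B: set leaf[4] = 6 -> leaves = [22, 52, 19, 59, 6, 18, 36]
  L0: [22, 52, 19, 59, 6, 18, 36]
  L1: h(22,52)=(22*31+52)%997=734 h(19,59)=(19*31+59)%997=648 h(6,18)=(6*31+18)%997=204 h(36,36)=(36*31+36)%997=155 -> [734, 648, 204, 155]
  L2: h(734,648)=(734*31+648)%997=471 h(204,155)=(204*31+155)%997=497 -> [471, 497]
  L3: h(471,497)=(471*31+497)%997=143 -> [143]
  root = 143 != target 428
Candidate C: set leaf[6] = 97 -> leaves = [22, 52, 19, 59, 80, 18, 97]
  L0: [22, 52, 19, 59, 80, 18, 97]
  L1: h(22,52)=(22*31+52)%997=734 h(19,59)=(19*31+59)%997=648 h(80,18)=(80*31+18)%997=504 h(97,97)=(97*31+97)%997=113 -> [734, 648, 504, 113]
  L2: h(734,648)=(734*31+648)%997=471 h(504,113)=(504*31+113)%997=782 -> [471, 782]
  L3: h(471,782)=(471*31+782)%997=428 -> [428]
  root = 428 == target 428  ** MATCH **
Candidate C produces the target root.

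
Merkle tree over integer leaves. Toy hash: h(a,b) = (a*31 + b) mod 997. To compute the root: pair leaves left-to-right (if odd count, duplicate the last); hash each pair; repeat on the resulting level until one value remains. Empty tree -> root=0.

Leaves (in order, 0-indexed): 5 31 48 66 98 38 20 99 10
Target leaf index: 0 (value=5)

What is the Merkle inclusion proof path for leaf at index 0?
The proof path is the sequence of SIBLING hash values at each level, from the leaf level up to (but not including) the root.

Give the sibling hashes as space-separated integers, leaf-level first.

Answer: 31 557 363 664

Derivation:
L0 (leaves): [5, 31, 48, 66, 98, 38, 20, 99, 10], target index=0
L1: h(5,31)=(5*31+31)%997=186 [pair 0] h(48,66)=(48*31+66)%997=557 [pair 1] h(98,38)=(98*31+38)%997=85 [pair 2] h(20,99)=(20*31+99)%997=719 [pair 3] h(10,10)=(10*31+10)%997=320 [pair 4] -> [186, 557, 85, 719, 320]
  Sibling for proof at L0: 31
L2: h(186,557)=(186*31+557)%997=341 [pair 0] h(85,719)=(85*31+719)%997=363 [pair 1] h(320,320)=(320*31+320)%997=270 [pair 2] -> [341, 363, 270]
  Sibling for proof at L1: 557
L3: h(341,363)=(341*31+363)%997=964 [pair 0] h(270,270)=(270*31+270)%997=664 [pair 1] -> [964, 664]
  Sibling for proof at L2: 363
L4: h(964,664)=(964*31+664)%997=638 [pair 0] -> [638]
  Sibling for proof at L3: 664
Root: 638
Proof path (sibling hashes from leaf to root): [31, 557, 363, 664]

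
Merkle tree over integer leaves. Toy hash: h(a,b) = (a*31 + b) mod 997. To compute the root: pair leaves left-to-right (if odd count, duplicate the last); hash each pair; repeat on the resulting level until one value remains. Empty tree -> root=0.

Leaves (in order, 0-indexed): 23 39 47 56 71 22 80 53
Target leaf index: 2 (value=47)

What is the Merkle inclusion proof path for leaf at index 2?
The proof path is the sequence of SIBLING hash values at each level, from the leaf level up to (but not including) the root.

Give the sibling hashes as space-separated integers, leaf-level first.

Answer: 56 752 659

Derivation:
L0 (leaves): [23, 39, 47, 56, 71, 22, 80, 53], target index=2
L1: h(23,39)=(23*31+39)%997=752 [pair 0] h(47,56)=(47*31+56)%997=516 [pair 1] h(71,22)=(71*31+22)%997=229 [pair 2] h(80,53)=(80*31+53)%997=539 [pair 3] -> [752, 516, 229, 539]
  Sibling for proof at L0: 56
L2: h(752,516)=(752*31+516)%997=897 [pair 0] h(229,539)=(229*31+539)%997=659 [pair 1] -> [897, 659]
  Sibling for proof at L1: 752
L3: h(897,659)=(897*31+659)%997=550 [pair 0] -> [550]
  Sibling for proof at L2: 659
Root: 550
Proof path (sibling hashes from leaf to root): [56, 752, 659]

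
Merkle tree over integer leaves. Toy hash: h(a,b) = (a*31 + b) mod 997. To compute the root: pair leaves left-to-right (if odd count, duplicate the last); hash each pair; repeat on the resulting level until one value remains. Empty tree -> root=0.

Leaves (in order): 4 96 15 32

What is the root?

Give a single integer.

Answer: 338

Derivation:
L0: [4, 96, 15, 32]
L1: h(4,96)=(4*31+96)%997=220 h(15,32)=(15*31+32)%997=497 -> [220, 497]
L2: h(220,497)=(220*31+497)%997=338 -> [338]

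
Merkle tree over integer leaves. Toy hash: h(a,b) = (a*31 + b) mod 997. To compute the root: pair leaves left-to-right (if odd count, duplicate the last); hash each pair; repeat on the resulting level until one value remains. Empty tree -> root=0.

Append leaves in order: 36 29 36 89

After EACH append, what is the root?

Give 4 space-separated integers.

Answer: 36 148 755 808

Derivation:
After append 36 (leaves=[36]):
  L0: [36]
  root=36
After append 29 (leaves=[36, 29]):
  L0: [36, 29]
  L1: h(36,29)=(36*31+29)%997=148 -> [148]
  root=148
After append 36 (leaves=[36, 29, 36]):
  L0: [36, 29, 36]
  L1: h(36,29)=(36*31+29)%997=148 h(36,36)=(36*31+36)%997=155 -> [148, 155]
  L2: h(148,155)=(148*31+155)%997=755 -> [755]
  root=755
After append 89 (leaves=[36, 29, 36, 89]):
  L0: [36, 29, 36, 89]
  L1: h(36,29)=(36*31+29)%997=148 h(36,89)=(36*31+89)%997=208 -> [148, 208]
  L2: h(148,208)=(148*31+208)%997=808 -> [808]
  root=808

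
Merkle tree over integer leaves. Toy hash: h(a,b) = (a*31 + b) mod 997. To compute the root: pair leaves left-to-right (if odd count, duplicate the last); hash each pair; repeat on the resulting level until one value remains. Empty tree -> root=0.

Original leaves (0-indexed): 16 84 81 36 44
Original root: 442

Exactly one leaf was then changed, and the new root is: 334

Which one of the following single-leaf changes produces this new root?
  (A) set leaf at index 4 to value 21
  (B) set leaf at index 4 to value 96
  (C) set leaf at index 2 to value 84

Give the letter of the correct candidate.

Original leaves: [16, 84, 81, 36, 44]
Target new root: 334
Try each candidate change and compute the resulting root:
Candidate A: set leaf[4] = 21 -> leaves = [16, 84, 81, 36, 21]
  L0: [16, 84, 81, 36, 21]
  L1: h(16,84)=(16*31+84)%997=580 h(81,36)=(81*31+36)%997=553 h(21,21)=(21*31+21)%997=672 -> [580, 553, 672]
  L2: h(580,553)=(580*31+553)%997=587 h(672,672)=(672*31+672)%997=567 -> [587, 567]
  L3: h(587,567)=(587*31+567)%997=818 -> [818]
  root = 818 != target 334
Candidate B: set leaf[4] = 96 -> leaves = [16, 84, 81, 36, 96]
  L0: [16, 84, 81, 36, 96]
  L1: h(16,84)=(16*31+84)%997=580 h(81,36)=(81*31+36)%997=553 h(96,96)=(96*31+96)%997=81 -> [580, 553, 81]
  L2: h(580,553)=(580*31+553)%997=587 h(81,81)=(81*31+81)%997=598 -> [587, 598]
  L3: h(587,598)=(587*31+598)%997=849 -> [849]
  root = 849 != target 334
Candidate C: set leaf[2] = 84 -> leaves = [16, 84, 84, 36, 44]
  L0: [16, 84, 84, 36, 44]
  L1: h(16,84)=(16*31+84)%997=580 h(84,36)=(84*31+36)%997=646 h(44,44)=(44*31+44)%997=411 -> [580, 646, 411]
  L2: h(580,646)=(580*31+646)%997=680 h(411,411)=(411*31+411)%997=191 -> [680, 191]
  L3: h(680,191)=(680*31+191)%997=334 -> [334]
  root = 334 == target 334  ** MATCH **
Candidate C produces the target root.

Answer: C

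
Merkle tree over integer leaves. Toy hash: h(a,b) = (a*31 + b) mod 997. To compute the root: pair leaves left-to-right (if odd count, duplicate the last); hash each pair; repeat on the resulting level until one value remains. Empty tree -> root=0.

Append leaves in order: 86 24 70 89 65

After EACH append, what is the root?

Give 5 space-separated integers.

Answer: 86 696 885 904 866

Derivation:
After append 86 (leaves=[86]):
  L0: [86]
  root=86
After append 24 (leaves=[86, 24]):
  L0: [86, 24]
  L1: h(86,24)=(86*31+24)%997=696 -> [696]
  root=696
After append 70 (leaves=[86, 24, 70]):
  L0: [86, 24, 70]
  L1: h(86,24)=(86*31+24)%997=696 h(70,70)=(70*31+70)%997=246 -> [696, 246]
  L2: h(696,246)=(696*31+246)%997=885 -> [885]
  root=885
After append 89 (leaves=[86, 24, 70, 89]):
  L0: [86, 24, 70, 89]
  L1: h(86,24)=(86*31+24)%997=696 h(70,89)=(70*31+89)%997=265 -> [696, 265]
  L2: h(696,265)=(696*31+265)%997=904 -> [904]
  root=904
After append 65 (leaves=[86, 24, 70, 89, 65]):
  L0: [86, 24, 70, 89, 65]
  L1: h(86,24)=(86*31+24)%997=696 h(70,89)=(70*31+89)%997=265 h(65,65)=(65*31+65)%997=86 -> [696, 265, 86]
  L2: h(696,265)=(696*31+265)%997=904 h(86,86)=(86*31+86)%997=758 -> [904, 758]
  L3: h(904,758)=(904*31+758)%997=866 -> [866]
  root=866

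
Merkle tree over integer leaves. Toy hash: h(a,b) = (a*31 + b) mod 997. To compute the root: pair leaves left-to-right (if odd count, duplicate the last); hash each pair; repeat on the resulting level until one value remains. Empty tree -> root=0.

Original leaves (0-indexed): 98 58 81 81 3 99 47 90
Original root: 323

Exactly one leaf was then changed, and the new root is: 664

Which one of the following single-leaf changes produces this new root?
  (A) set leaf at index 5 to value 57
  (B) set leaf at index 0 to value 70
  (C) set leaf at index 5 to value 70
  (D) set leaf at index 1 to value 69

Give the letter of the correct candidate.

Answer: B

Derivation:
Original leaves: [98, 58, 81, 81, 3, 99, 47, 90]
Target new root: 664
Try each candidate change and compute the resulting root:
Candidate A: set leaf[5] = 57 -> leaves = [98, 58, 81, 81, 3, 57, 47, 90]
  L0: [98, 58, 81, 81, 3, 57, 47, 90]
  L1: h(98,58)=(98*31+58)%997=105 h(81,81)=(81*31+81)%997=598 h(3,57)=(3*31+57)%997=150 h(47,90)=(47*31+90)%997=550 -> [105, 598, 150, 550]
  L2: h(105,598)=(105*31+598)%997=862 h(150,550)=(150*31+550)%997=215 -> [862, 215]
  L3: h(862,215)=(862*31+215)%997=18 -> [18]
  root = 18 != target 664
Candidate B: set leaf[0] = 70 -> leaves = [70, 58, 81, 81, 3, 99, 47, 90]
  L0: [70, 58, 81, 81, 3, 99, 47, 90]
  L1: h(70,58)=(70*31+58)%997=234 h(81,81)=(81*31+81)%997=598 h(3,99)=(3*31+99)%997=192 h(47,90)=(47*31+90)%997=550 -> [234, 598, 192, 550]
  L2: h(234,598)=(234*31+598)%997=873 h(192,550)=(192*31+550)%997=520 -> [873, 520]
  L3: h(873,520)=(873*31+520)%997=664 -> [664]
  root = 664 == target 664  ** MATCH **
Candidate C: set leaf[5] = 70 -> leaves = [98, 58, 81, 81, 3, 70, 47, 90]
  L0: [98, 58, 81, 81, 3, 70, 47, 90]
  L1: h(98,58)=(98*31+58)%997=105 h(81,81)=(81*31+81)%997=598 h(3,70)=(3*31+70)%997=163 h(47,90)=(47*31+90)%997=550 -> [105, 598, 163, 550]
  L2: h(105,598)=(105*31+598)%997=862 h(163,550)=(163*31+550)%997=618 -> [862, 618]
  L3: h(862,618)=(862*31+618)%997=421 -> [421]
  root = 421 != target 664
Candidate D: set leaf[1] = 69 -> leaves = [98, 69, 81, 81, 3, 99, 47, 90]
  L0: [98, 69, 81, 81, 3, 99, 47, 90]
  L1: h(98,69)=(98*31+69)%997=116 h(81,81)=(81*31+81)%997=598 h(3,99)=(3*31+99)%997=192 h(47,90)=(47*31+90)%997=550 -> [116, 598, 192, 550]
  L2: h(116,598)=(116*31+598)%997=206 h(192,550)=(192*31+550)%997=520 -> [206, 520]
  L3: h(206,520)=(206*31+520)%997=924 -> [924]
  root = 924 != target 664
Candidate B produces the target root.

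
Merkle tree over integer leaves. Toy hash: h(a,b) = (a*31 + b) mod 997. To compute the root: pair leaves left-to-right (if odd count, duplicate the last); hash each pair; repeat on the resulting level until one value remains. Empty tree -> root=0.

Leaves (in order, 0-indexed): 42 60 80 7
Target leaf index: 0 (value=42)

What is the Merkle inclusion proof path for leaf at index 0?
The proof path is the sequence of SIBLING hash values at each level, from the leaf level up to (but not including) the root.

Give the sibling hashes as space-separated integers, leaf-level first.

Answer: 60 493

Derivation:
L0 (leaves): [42, 60, 80, 7], target index=0
L1: h(42,60)=(42*31+60)%997=365 [pair 0] h(80,7)=(80*31+7)%997=493 [pair 1] -> [365, 493]
  Sibling for proof at L0: 60
L2: h(365,493)=(365*31+493)%997=841 [pair 0] -> [841]
  Sibling for proof at L1: 493
Root: 841
Proof path (sibling hashes from leaf to root): [60, 493]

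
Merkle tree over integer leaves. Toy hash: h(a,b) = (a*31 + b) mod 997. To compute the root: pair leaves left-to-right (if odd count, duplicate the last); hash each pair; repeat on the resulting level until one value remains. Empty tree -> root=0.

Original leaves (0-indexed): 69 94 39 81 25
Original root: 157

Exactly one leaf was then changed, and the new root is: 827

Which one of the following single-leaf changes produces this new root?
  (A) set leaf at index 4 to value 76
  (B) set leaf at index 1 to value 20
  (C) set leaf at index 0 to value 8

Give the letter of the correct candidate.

Answer: B

Derivation:
Original leaves: [69, 94, 39, 81, 25]
Target new root: 827
Try each candidate change and compute the resulting root:
Candidate A: set leaf[4] = 76 -> leaves = [69, 94, 39, 81, 76]
  L0: [69, 94, 39, 81, 76]
  L1: h(69,94)=(69*31+94)%997=239 h(39,81)=(39*31+81)%997=293 h(76,76)=(76*31+76)%997=438 -> [239, 293, 438]
  L2: h(239,293)=(239*31+293)%997=723 h(438,438)=(438*31+438)%997=58 -> [723, 58]
  L3: h(723,58)=(723*31+58)%997=537 -> [537]
  root = 537 != target 827
Candidate B: set leaf[1] = 20 -> leaves = [69, 20, 39, 81, 25]
  L0: [69, 20, 39, 81, 25]
  L1: h(69,20)=(69*31+20)%997=165 h(39,81)=(39*31+81)%997=293 h(25,25)=(25*31+25)%997=800 -> [165, 293, 800]
  L2: h(165,293)=(165*31+293)%997=423 h(800,800)=(800*31+800)%997=675 -> [423, 675]
  L3: h(423,675)=(423*31+675)%997=827 -> [827]
  root = 827 == target 827  ** MATCH **
Candidate C: set leaf[0] = 8 -> leaves = [8, 94, 39, 81, 25]
  L0: [8, 94, 39, 81, 25]
  L1: h(8,94)=(8*31+94)%997=342 h(39,81)=(39*31+81)%997=293 h(25,25)=(25*31+25)%997=800 -> [342, 293, 800]
  L2: h(342,293)=(342*31+293)%997=925 h(800,800)=(800*31+800)%997=675 -> [925, 675]
  L3: h(925,675)=(925*31+675)%997=437 -> [437]
  root = 437 != target 827
Candidate B produces the target root.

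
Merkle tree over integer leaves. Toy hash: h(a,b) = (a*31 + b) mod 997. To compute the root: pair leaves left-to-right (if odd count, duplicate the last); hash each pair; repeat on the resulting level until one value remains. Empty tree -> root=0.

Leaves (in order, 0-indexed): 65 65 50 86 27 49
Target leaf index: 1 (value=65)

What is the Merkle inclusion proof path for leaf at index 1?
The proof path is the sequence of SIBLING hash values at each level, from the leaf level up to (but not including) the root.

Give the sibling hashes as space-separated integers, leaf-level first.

Answer: 65 639 436

Derivation:
L0 (leaves): [65, 65, 50, 86, 27, 49], target index=1
L1: h(65,65)=(65*31+65)%997=86 [pair 0] h(50,86)=(50*31+86)%997=639 [pair 1] h(27,49)=(27*31+49)%997=886 [pair 2] -> [86, 639, 886]
  Sibling for proof at L0: 65
L2: h(86,639)=(86*31+639)%997=314 [pair 0] h(886,886)=(886*31+886)%997=436 [pair 1] -> [314, 436]
  Sibling for proof at L1: 639
L3: h(314,436)=(314*31+436)%997=200 [pair 0] -> [200]
  Sibling for proof at L2: 436
Root: 200
Proof path (sibling hashes from leaf to root): [65, 639, 436]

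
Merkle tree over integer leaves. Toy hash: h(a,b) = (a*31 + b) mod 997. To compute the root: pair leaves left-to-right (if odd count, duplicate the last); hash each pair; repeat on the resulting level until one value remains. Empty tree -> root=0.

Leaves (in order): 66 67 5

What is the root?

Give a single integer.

Answer: 858

Derivation:
L0: [66, 67, 5]
L1: h(66,67)=(66*31+67)%997=119 h(5,5)=(5*31+5)%997=160 -> [119, 160]
L2: h(119,160)=(119*31+160)%997=858 -> [858]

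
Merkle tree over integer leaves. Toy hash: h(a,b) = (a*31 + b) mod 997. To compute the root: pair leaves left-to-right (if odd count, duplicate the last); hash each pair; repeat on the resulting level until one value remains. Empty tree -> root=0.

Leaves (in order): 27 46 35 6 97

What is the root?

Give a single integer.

L0: [27, 46, 35, 6, 97]
L1: h(27,46)=(27*31+46)%997=883 h(35,6)=(35*31+6)%997=94 h(97,97)=(97*31+97)%997=113 -> [883, 94, 113]
L2: h(883,94)=(883*31+94)%997=548 h(113,113)=(113*31+113)%997=625 -> [548, 625]
L3: h(548,625)=(548*31+625)%997=664 -> [664]

Answer: 664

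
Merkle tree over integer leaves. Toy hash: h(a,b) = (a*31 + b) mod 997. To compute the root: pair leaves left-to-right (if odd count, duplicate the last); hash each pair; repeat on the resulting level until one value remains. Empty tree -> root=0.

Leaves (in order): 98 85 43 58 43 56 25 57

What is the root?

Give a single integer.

Answer: 506

Derivation:
L0: [98, 85, 43, 58, 43, 56, 25, 57]
L1: h(98,85)=(98*31+85)%997=132 h(43,58)=(43*31+58)%997=394 h(43,56)=(43*31+56)%997=392 h(25,57)=(25*31+57)%997=832 -> [132, 394, 392, 832]
L2: h(132,394)=(132*31+394)%997=498 h(392,832)=(392*31+832)%997=23 -> [498, 23]
L3: h(498,23)=(498*31+23)%997=506 -> [506]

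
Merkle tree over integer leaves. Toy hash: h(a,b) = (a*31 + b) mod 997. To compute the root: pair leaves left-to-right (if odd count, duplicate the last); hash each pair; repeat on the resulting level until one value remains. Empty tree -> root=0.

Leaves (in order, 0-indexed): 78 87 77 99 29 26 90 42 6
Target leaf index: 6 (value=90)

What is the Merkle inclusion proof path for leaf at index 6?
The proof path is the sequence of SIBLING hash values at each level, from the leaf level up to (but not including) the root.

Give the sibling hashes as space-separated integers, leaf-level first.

L0 (leaves): [78, 87, 77, 99, 29, 26, 90, 42, 6], target index=6
L1: h(78,87)=(78*31+87)%997=511 [pair 0] h(77,99)=(77*31+99)%997=492 [pair 1] h(29,26)=(29*31+26)%997=925 [pair 2] h(90,42)=(90*31+42)%997=838 [pair 3] h(6,6)=(6*31+6)%997=192 [pair 4] -> [511, 492, 925, 838, 192]
  Sibling for proof at L0: 42
L2: h(511,492)=(511*31+492)%997=381 [pair 0] h(925,838)=(925*31+838)%997=600 [pair 1] h(192,192)=(192*31+192)%997=162 [pair 2] -> [381, 600, 162]
  Sibling for proof at L1: 925
L3: h(381,600)=(381*31+600)%997=447 [pair 0] h(162,162)=(162*31+162)%997=199 [pair 1] -> [447, 199]
  Sibling for proof at L2: 381
L4: h(447,199)=(447*31+199)%997=98 [pair 0] -> [98]
  Sibling for proof at L3: 199
Root: 98
Proof path (sibling hashes from leaf to root): [42, 925, 381, 199]

Answer: 42 925 381 199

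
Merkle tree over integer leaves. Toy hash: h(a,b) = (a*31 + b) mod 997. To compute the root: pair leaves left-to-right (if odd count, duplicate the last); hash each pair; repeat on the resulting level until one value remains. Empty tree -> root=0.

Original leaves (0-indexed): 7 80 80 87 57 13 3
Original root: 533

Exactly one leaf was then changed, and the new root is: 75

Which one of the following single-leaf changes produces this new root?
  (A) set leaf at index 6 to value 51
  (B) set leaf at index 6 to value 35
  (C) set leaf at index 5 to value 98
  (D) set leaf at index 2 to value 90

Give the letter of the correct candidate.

Original leaves: [7, 80, 80, 87, 57, 13, 3]
Target new root: 75
Try each candidate change and compute the resulting root:
Candidate A: set leaf[6] = 51 -> leaves = [7, 80, 80, 87, 57, 13, 51]
  L0: [7, 80, 80, 87, 57, 13, 51]
  L1: h(7,80)=(7*31+80)%997=297 h(80,87)=(80*31+87)%997=573 h(57,13)=(57*31+13)%997=783 h(51,51)=(51*31+51)%997=635 -> [297, 573, 783, 635]
  L2: h(297,573)=(297*31+573)%997=807 h(783,635)=(783*31+635)%997=980 -> [807, 980]
  L3: h(807,980)=(807*31+980)%997=75 -> [75]
  root = 75 == target 75  ** MATCH **
Candidate B: set leaf[6] = 35 -> leaves = [7, 80, 80, 87, 57, 13, 35]
  L0: [7, 80, 80, 87, 57, 13, 35]
  L1: h(7,80)=(7*31+80)%997=297 h(80,87)=(80*31+87)%997=573 h(57,13)=(57*31+13)%997=783 h(35,35)=(35*31+35)%997=123 -> [297, 573, 783, 123]
  L2: h(297,573)=(297*31+573)%997=807 h(783,123)=(783*31+123)%997=468 -> [807, 468]
  L3: h(807,468)=(807*31+468)%997=560 -> [560]
  root = 560 != target 75
Candidate C: set leaf[5] = 98 -> leaves = [7, 80, 80, 87, 57, 98, 3]
  L0: [7, 80, 80, 87, 57, 98, 3]
  L1: h(7,80)=(7*31+80)%997=297 h(80,87)=(80*31+87)%997=573 h(57,98)=(57*31+98)%997=868 h(3,3)=(3*31+3)%997=96 -> [297, 573, 868, 96]
  L2: h(297,573)=(297*31+573)%997=807 h(868,96)=(868*31+96)%997=85 -> [807, 85]
  L3: h(807,85)=(807*31+85)%997=177 -> [177]
  root = 177 != target 75
Candidate D: set leaf[2] = 90 -> leaves = [7, 80, 90, 87, 57, 13, 3]
  L0: [7, 80, 90, 87, 57, 13, 3]
  L1: h(7,80)=(7*31+80)%997=297 h(90,87)=(90*31+87)%997=883 h(57,13)=(57*31+13)%997=783 h(3,3)=(3*31+3)%997=96 -> [297, 883, 783, 96]
  L2: h(297,883)=(297*31+883)%997=120 h(783,96)=(783*31+96)%997=441 -> [120, 441]
  L3: h(120,441)=(120*31+441)%997=173 -> [173]
  root = 173 != target 75
Candidate A produces the target root.

Answer: A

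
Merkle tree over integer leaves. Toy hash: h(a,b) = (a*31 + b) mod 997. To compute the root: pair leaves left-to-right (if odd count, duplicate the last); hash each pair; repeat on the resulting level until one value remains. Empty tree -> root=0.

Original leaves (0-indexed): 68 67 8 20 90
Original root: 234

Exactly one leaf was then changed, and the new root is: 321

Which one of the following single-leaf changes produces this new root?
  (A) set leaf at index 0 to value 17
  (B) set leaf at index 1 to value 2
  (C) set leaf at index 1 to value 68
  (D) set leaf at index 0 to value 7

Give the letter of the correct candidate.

Original leaves: [68, 67, 8, 20, 90]
Target new root: 321
Try each candidate change and compute the resulting root:
Candidate A: set leaf[0] = 17 -> leaves = [17, 67, 8, 20, 90]
  L0: [17, 67, 8, 20, 90]
  L1: h(17,67)=(17*31+67)%997=594 h(8,20)=(8*31+20)%997=268 h(90,90)=(90*31+90)%997=886 -> [594, 268, 886]
  L2: h(594,268)=(594*31+268)%997=736 h(886,886)=(886*31+886)%997=436 -> [736, 436]
  L3: h(736,436)=(736*31+436)%997=321 -> [321]
  root = 321 == target 321  ** MATCH **
Candidate B: set leaf[1] = 2 -> leaves = [68, 2, 8, 20, 90]
  L0: [68, 2, 8, 20, 90]
  L1: h(68,2)=(68*31+2)%997=116 h(8,20)=(8*31+20)%997=268 h(90,90)=(90*31+90)%997=886 -> [116, 268, 886]
  L2: h(116,268)=(116*31+268)%997=873 h(886,886)=(886*31+886)%997=436 -> [873, 436]
  L3: h(873,436)=(873*31+436)%997=580 -> [580]
  root = 580 != target 321
Candidate C: set leaf[1] = 68 -> leaves = [68, 68, 8, 20, 90]
  L0: [68, 68, 8, 20, 90]
  L1: h(68,68)=(68*31+68)%997=182 h(8,20)=(8*31+20)%997=268 h(90,90)=(90*31+90)%997=886 -> [182, 268, 886]
  L2: h(182,268)=(182*31+268)%997=925 h(886,886)=(886*31+886)%997=436 -> [925, 436]
  L3: h(925,436)=(925*31+436)%997=198 -> [198]
  root = 198 != target 321
Candidate D: set leaf[0] = 7 -> leaves = [7, 67, 8, 20, 90]
  L0: [7, 67, 8, 20, 90]
  L1: h(7,67)=(7*31+67)%997=284 h(8,20)=(8*31+20)%997=268 h(90,90)=(90*31+90)%997=886 -> [284, 268, 886]
  L2: h(284,268)=(284*31+268)%997=99 h(886,886)=(886*31+886)%997=436 -> [99, 436]
  L3: h(99,436)=(99*31+436)%997=514 -> [514]
  root = 514 != target 321
Candidate A produces the target root.

Answer: A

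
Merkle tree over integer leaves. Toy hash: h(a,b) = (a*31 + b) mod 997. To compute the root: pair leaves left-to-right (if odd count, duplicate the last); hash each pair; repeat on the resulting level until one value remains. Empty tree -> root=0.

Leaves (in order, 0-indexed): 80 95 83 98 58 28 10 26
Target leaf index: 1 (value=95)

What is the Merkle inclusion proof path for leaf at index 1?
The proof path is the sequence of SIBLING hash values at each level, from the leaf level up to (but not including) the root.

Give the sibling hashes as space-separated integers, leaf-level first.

Answer: 80 677 113

Derivation:
L0 (leaves): [80, 95, 83, 98, 58, 28, 10, 26], target index=1
L1: h(80,95)=(80*31+95)%997=581 [pair 0] h(83,98)=(83*31+98)%997=677 [pair 1] h(58,28)=(58*31+28)%997=829 [pair 2] h(10,26)=(10*31+26)%997=336 [pair 3] -> [581, 677, 829, 336]
  Sibling for proof at L0: 80
L2: h(581,677)=(581*31+677)%997=742 [pair 0] h(829,336)=(829*31+336)%997=113 [pair 1] -> [742, 113]
  Sibling for proof at L1: 677
L3: h(742,113)=(742*31+113)%997=184 [pair 0] -> [184]
  Sibling for proof at L2: 113
Root: 184
Proof path (sibling hashes from leaf to root): [80, 677, 113]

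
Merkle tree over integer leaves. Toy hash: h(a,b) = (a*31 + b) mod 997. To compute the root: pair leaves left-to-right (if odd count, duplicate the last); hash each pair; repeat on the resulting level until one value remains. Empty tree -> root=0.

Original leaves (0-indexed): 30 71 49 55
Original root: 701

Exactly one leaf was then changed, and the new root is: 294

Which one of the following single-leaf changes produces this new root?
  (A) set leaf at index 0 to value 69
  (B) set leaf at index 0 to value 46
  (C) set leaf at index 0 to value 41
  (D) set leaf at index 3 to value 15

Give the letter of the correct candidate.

Original leaves: [30, 71, 49, 55]
Target new root: 294
Try each candidate change and compute the resulting root:
Candidate A: set leaf[0] = 69 -> leaves = [69, 71, 49, 55]
  L0: [69, 71, 49, 55]
  L1: h(69,71)=(69*31+71)%997=216 h(49,55)=(49*31+55)%997=577 -> [216, 577]
  L2: h(216,577)=(216*31+577)%997=294 -> [294]
  root = 294 == target 294  ** MATCH **
Candidate B: set leaf[0] = 46 -> leaves = [46, 71, 49, 55]
  L0: [46, 71, 49, 55]
  L1: h(46,71)=(46*31+71)%997=500 h(49,55)=(49*31+55)%997=577 -> [500, 577]
  L2: h(500,577)=(500*31+577)%997=125 -> [125]
  root = 125 != target 294
Candidate C: set leaf[0] = 41 -> leaves = [41, 71, 49, 55]
  L0: [41, 71, 49, 55]
  L1: h(41,71)=(41*31+71)%997=345 h(49,55)=(49*31+55)%997=577 -> [345, 577]
  L2: h(345,577)=(345*31+577)%997=305 -> [305]
  root = 305 != target 294
Candidate D: set leaf[3] = 15 -> leaves = [30, 71, 49, 15]
  L0: [30, 71, 49, 15]
  L1: h(30,71)=(30*31+71)%997=4 h(49,15)=(49*31+15)%997=537 -> [4, 537]
  L2: h(4,537)=(4*31+537)%997=661 -> [661]
  root = 661 != target 294
Candidate A produces the target root.

Answer: A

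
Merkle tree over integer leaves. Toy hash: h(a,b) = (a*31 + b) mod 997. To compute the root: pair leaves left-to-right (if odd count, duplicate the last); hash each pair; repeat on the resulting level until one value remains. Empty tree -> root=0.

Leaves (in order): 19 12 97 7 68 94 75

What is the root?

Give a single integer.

L0: [19, 12, 97, 7, 68, 94, 75]
L1: h(19,12)=(19*31+12)%997=601 h(97,7)=(97*31+7)%997=23 h(68,94)=(68*31+94)%997=208 h(75,75)=(75*31+75)%997=406 -> [601, 23, 208, 406]
L2: h(601,23)=(601*31+23)%997=708 h(208,406)=(208*31+406)%997=872 -> [708, 872]
L3: h(708,872)=(708*31+872)%997=886 -> [886]

Answer: 886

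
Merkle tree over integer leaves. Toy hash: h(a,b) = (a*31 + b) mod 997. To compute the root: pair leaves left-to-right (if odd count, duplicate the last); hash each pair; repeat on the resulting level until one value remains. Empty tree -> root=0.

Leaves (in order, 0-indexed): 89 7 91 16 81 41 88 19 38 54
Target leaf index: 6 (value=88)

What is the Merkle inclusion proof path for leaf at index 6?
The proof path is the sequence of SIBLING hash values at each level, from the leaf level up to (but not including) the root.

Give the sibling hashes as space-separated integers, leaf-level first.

L0 (leaves): [89, 7, 91, 16, 81, 41, 88, 19, 38, 54], target index=6
L1: h(89,7)=(89*31+7)%997=772 [pair 0] h(91,16)=(91*31+16)%997=843 [pair 1] h(81,41)=(81*31+41)%997=558 [pair 2] h(88,19)=(88*31+19)%997=753 [pair 3] h(38,54)=(38*31+54)%997=235 [pair 4] -> [772, 843, 558, 753, 235]
  Sibling for proof at L0: 19
L2: h(772,843)=(772*31+843)%997=847 [pair 0] h(558,753)=(558*31+753)%997=105 [pair 1] h(235,235)=(235*31+235)%997=541 [pair 2] -> [847, 105, 541]
  Sibling for proof at L1: 558
L3: h(847,105)=(847*31+105)%997=440 [pair 0] h(541,541)=(541*31+541)%997=363 [pair 1] -> [440, 363]
  Sibling for proof at L2: 847
L4: h(440,363)=(440*31+363)%997=45 [pair 0] -> [45]
  Sibling for proof at L3: 363
Root: 45
Proof path (sibling hashes from leaf to root): [19, 558, 847, 363]

Answer: 19 558 847 363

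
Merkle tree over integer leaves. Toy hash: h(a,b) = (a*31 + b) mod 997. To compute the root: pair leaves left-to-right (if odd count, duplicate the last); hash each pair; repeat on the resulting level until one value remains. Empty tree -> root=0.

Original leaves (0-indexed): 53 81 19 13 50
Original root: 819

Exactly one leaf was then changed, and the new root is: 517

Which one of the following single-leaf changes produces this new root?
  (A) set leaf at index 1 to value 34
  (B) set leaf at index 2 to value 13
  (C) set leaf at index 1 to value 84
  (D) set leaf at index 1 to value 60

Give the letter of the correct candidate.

Original leaves: [53, 81, 19, 13, 50]
Target new root: 517
Try each candidate change and compute the resulting root:
Candidate A: set leaf[1] = 34 -> leaves = [53, 34, 19, 13, 50]
  L0: [53, 34, 19, 13, 50]
  L1: h(53,34)=(53*31+34)%997=680 h(19,13)=(19*31+13)%997=602 h(50,50)=(50*31+50)%997=603 -> [680, 602, 603]
  L2: h(680,602)=(680*31+602)%997=745 h(603,603)=(603*31+603)%997=353 -> [745, 353]
  L3: h(745,353)=(745*31+353)%997=517 -> [517]
  root = 517 == target 517  ** MATCH **
Candidate B: set leaf[2] = 13 -> leaves = [53, 81, 13, 13, 50]
  L0: [53, 81, 13, 13, 50]
  L1: h(53,81)=(53*31+81)%997=727 h(13,13)=(13*31+13)%997=416 h(50,50)=(50*31+50)%997=603 -> [727, 416, 603]
  L2: h(727,416)=(727*31+416)%997=22 h(603,603)=(603*31+603)%997=353 -> [22, 353]
  L3: h(22,353)=(22*31+353)%997=38 -> [38]
  root = 38 != target 517
Candidate C: set leaf[1] = 84 -> leaves = [53, 84, 19, 13, 50]
  L0: [53, 84, 19, 13, 50]
  L1: h(53,84)=(53*31+84)%997=730 h(19,13)=(19*31+13)%997=602 h(50,50)=(50*31+50)%997=603 -> [730, 602, 603]
  L2: h(730,602)=(730*31+602)%997=301 h(603,603)=(603*31+603)%997=353 -> [301, 353]
  L3: h(301,353)=(301*31+353)%997=711 -> [711]
  root = 711 != target 517
Candidate D: set leaf[1] = 60 -> leaves = [53, 60, 19, 13, 50]
  L0: [53, 60, 19, 13, 50]
  L1: h(53,60)=(53*31+60)%997=706 h(19,13)=(19*31+13)%997=602 h(50,50)=(50*31+50)%997=603 -> [706, 602, 603]
  L2: h(706,602)=(706*31+602)%997=554 h(603,603)=(603*31+603)%997=353 -> [554, 353]
  L3: h(554,353)=(554*31+353)%997=578 -> [578]
  root = 578 != target 517
Candidate A produces the target root.

Answer: A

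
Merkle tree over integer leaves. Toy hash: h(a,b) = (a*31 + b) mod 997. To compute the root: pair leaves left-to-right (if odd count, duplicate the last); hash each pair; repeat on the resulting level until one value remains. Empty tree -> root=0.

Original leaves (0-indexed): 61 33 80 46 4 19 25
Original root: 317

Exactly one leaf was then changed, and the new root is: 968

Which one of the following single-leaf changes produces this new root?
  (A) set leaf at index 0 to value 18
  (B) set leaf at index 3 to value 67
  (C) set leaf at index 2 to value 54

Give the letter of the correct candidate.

Answer: B

Derivation:
Original leaves: [61, 33, 80, 46, 4, 19, 25]
Target new root: 968
Try each candidate change and compute the resulting root:
Candidate A: set leaf[0] = 18 -> leaves = [18, 33, 80, 46, 4, 19, 25]
  L0: [18, 33, 80, 46, 4, 19, 25]
  L1: h(18,33)=(18*31+33)%997=591 h(80,46)=(80*31+46)%997=532 h(4,19)=(4*31+19)%997=143 h(25,25)=(25*31+25)%997=800 -> [591, 532, 143, 800]
  L2: h(591,532)=(591*31+532)%997=907 h(143,800)=(143*31+800)%997=248 -> [907, 248]
  L3: h(907,248)=(907*31+248)%997=449 -> [449]
  root = 449 != target 968
Candidate B: set leaf[3] = 67 -> leaves = [61, 33, 80, 67, 4, 19, 25]
  L0: [61, 33, 80, 67, 4, 19, 25]
  L1: h(61,33)=(61*31+33)%997=927 h(80,67)=(80*31+67)%997=553 h(4,19)=(4*31+19)%997=143 h(25,25)=(25*31+25)%997=800 -> [927, 553, 143, 800]
  L2: h(927,553)=(927*31+553)%997=377 h(143,800)=(143*31+800)%997=248 -> [377, 248]
  L3: h(377,248)=(377*31+248)%997=968 -> [968]
  root = 968 == target 968  ** MATCH **
Candidate C: set leaf[2] = 54 -> leaves = [61, 33, 54, 46, 4, 19, 25]
  L0: [61, 33, 54, 46, 4, 19, 25]
  L1: h(61,33)=(61*31+33)%997=927 h(54,46)=(54*31+46)%997=723 h(4,19)=(4*31+19)%997=143 h(25,25)=(25*31+25)%997=800 -> [927, 723, 143, 800]
  L2: h(927,723)=(927*31+723)%997=547 h(143,800)=(143*31+800)%997=248 -> [547, 248]
  L3: h(547,248)=(547*31+248)%997=256 -> [256]
  root = 256 != target 968
Candidate B produces the target root.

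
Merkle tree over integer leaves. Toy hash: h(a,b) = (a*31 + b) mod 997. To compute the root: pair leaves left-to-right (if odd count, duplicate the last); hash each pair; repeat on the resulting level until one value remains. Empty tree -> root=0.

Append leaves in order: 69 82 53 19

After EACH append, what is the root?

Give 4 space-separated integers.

Answer: 69 227 757 723

Derivation:
After append 69 (leaves=[69]):
  L0: [69]
  root=69
After append 82 (leaves=[69, 82]):
  L0: [69, 82]
  L1: h(69,82)=(69*31+82)%997=227 -> [227]
  root=227
After append 53 (leaves=[69, 82, 53]):
  L0: [69, 82, 53]
  L1: h(69,82)=(69*31+82)%997=227 h(53,53)=(53*31+53)%997=699 -> [227, 699]
  L2: h(227,699)=(227*31+699)%997=757 -> [757]
  root=757
After append 19 (leaves=[69, 82, 53, 19]):
  L0: [69, 82, 53, 19]
  L1: h(69,82)=(69*31+82)%997=227 h(53,19)=(53*31+19)%997=665 -> [227, 665]
  L2: h(227,665)=(227*31+665)%997=723 -> [723]
  root=723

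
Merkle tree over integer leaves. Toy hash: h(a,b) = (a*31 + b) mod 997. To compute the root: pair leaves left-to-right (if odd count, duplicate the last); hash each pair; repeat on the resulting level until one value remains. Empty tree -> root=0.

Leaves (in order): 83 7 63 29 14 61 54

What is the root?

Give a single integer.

Answer: 590

Derivation:
L0: [83, 7, 63, 29, 14, 61, 54]
L1: h(83,7)=(83*31+7)%997=586 h(63,29)=(63*31+29)%997=985 h(14,61)=(14*31+61)%997=495 h(54,54)=(54*31+54)%997=731 -> [586, 985, 495, 731]
L2: h(586,985)=(586*31+985)%997=208 h(495,731)=(495*31+731)%997=124 -> [208, 124]
L3: h(208,124)=(208*31+124)%997=590 -> [590]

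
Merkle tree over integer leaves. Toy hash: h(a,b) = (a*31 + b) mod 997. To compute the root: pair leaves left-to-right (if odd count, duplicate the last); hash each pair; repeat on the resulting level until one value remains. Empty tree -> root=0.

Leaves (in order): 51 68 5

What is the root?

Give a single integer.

Answer: 432

Derivation:
L0: [51, 68, 5]
L1: h(51,68)=(51*31+68)%997=652 h(5,5)=(5*31+5)%997=160 -> [652, 160]
L2: h(652,160)=(652*31+160)%997=432 -> [432]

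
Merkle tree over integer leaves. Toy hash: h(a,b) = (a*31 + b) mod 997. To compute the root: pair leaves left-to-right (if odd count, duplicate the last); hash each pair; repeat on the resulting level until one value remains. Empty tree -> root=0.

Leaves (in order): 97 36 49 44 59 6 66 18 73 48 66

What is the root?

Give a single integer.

Answer: 470

Derivation:
L0: [97, 36, 49, 44, 59, 6, 66, 18, 73, 48, 66]
L1: h(97,36)=(97*31+36)%997=52 h(49,44)=(49*31+44)%997=566 h(59,6)=(59*31+6)%997=838 h(66,18)=(66*31+18)%997=70 h(73,48)=(73*31+48)%997=317 h(66,66)=(66*31+66)%997=118 -> [52, 566, 838, 70, 317, 118]
L2: h(52,566)=(52*31+566)%997=184 h(838,70)=(838*31+70)%997=126 h(317,118)=(317*31+118)%997=972 -> [184, 126, 972]
L3: h(184,126)=(184*31+126)%997=845 h(972,972)=(972*31+972)%997=197 -> [845, 197]
L4: h(845,197)=(845*31+197)%997=470 -> [470]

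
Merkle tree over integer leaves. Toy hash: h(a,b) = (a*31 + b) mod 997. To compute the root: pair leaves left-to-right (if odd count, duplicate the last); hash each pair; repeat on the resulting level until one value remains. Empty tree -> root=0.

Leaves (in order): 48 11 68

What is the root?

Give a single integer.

Answer: 789

Derivation:
L0: [48, 11, 68]
L1: h(48,11)=(48*31+11)%997=502 h(68,68)=(68*31+68)%997=182 -> [502, 182]
L2: h(502,182)=(502*31+182)%997=789 -> [789]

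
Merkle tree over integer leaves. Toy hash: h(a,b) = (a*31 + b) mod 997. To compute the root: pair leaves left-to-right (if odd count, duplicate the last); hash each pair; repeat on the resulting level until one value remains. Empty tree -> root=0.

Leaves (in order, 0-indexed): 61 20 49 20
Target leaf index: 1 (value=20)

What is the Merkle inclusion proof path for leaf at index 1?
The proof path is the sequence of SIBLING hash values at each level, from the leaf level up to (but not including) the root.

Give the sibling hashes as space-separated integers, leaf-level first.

Answer: 61 542

Derivation:
L0 (leaves): [61, 20, 49, 20], target index=1
L1: h(61,20)=(61*31+20)%997=914 [pair 0] h(49,20)=(49*31+20)%997=542 [pair 1] -> [914, 542]
  Sibling for proof at L0: 61
L2: h(914,542)=(914*31+542)%997=960 [pair 0] -> [960]
  Sibling for proof at L1: 542
Root: 960
Proof path (sibling hashes from leaf to root): [61, 542]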